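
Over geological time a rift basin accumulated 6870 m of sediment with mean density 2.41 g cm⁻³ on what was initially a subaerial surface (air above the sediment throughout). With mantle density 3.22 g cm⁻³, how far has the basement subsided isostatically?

5140 m

Subaerial load: s = t ρ_sed / ρ_m = 6870 m × 2.41/3.22 = 5140 m.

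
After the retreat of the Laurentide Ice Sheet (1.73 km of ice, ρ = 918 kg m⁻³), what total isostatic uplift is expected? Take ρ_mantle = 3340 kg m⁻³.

Removing the load lets mantle flow back in; uplift u satisfies ρ_ice t = ρ_m u.
u = t ρ_ice/ρ_m = 1.73 km × 918/3340 = 0.475 km.

0.475 km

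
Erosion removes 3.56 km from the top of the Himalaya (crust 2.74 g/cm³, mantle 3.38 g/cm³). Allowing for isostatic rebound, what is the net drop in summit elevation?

0.674 km

Rebound u = e ρ_c/ρ_m = 3.56 km × 2.74/3.38 = 2.886 km.
Net surface drop = e − u = 3.56 km − 2.886 km = e (ρ_m − ρ_c)/ρ_m = 0.674 km.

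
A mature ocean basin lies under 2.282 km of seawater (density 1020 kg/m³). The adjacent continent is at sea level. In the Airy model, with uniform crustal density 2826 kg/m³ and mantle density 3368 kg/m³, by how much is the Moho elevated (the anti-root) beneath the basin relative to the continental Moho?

Isostatic balance requires: replacing crust with seawater at the top is compensated by replacing crust with mantle at the base: d (ρ_c − ρ_w) = a (ρ_m − ρ_c).
a = d (ρ_c − ρ_w)/(ρ_m − ρ_c) = 2.282 km × 1806/542 = 7.6 km.

7.6 km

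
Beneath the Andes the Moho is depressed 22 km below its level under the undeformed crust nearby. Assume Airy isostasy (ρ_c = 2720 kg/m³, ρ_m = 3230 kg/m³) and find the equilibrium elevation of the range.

By Archimedes' principle applied to the lithosphere: ρ_c h = (ρ_m − ρ_c) r.
h = r (ρ_m − ρ_c) / ρ_c = 22 km × (3230 − 2720) / 2720 = 4.12 km.

4.12 km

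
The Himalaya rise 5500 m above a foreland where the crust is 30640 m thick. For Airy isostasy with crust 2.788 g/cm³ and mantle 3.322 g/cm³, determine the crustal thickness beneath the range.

Root depth r = h ρ_c / (ρ_m − ρ_c) = 5500 m × 2.788 / 0.534 = 28720 m.
Total thickness = T + h + r = 30640 m + 5500 m + 28720 m = 64900 m.

64900 m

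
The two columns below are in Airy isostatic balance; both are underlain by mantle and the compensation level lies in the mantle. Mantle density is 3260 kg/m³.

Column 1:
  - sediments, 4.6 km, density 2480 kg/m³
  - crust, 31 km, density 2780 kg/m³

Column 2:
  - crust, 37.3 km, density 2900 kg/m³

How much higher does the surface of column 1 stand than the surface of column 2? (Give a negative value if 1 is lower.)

1.55 km

For any compensation level in the mantle, the mantle terms cancel and isostasy reduces to e = (Σt_1 − Σt_2) − (Σ(ρt)_1 − Σ(ρt)_2) / ρ_m.
Σt_1 = 35.6 km; Σt_2 = 37.3 km; Σ(ρt)_1 = 97588; Σ(ρt)_2 = 108170 (in km·kg/m³).
e = (35.6 − 37.3) − (97588 − 108170) / 3260 = 1.55 km.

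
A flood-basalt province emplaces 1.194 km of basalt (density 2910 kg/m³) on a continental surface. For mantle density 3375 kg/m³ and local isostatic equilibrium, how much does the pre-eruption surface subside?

1.03 km

Subaerial loading: s = t ρ_load / ρ_m.
s = 1.194 km × 2910/3375 = 1.03 km.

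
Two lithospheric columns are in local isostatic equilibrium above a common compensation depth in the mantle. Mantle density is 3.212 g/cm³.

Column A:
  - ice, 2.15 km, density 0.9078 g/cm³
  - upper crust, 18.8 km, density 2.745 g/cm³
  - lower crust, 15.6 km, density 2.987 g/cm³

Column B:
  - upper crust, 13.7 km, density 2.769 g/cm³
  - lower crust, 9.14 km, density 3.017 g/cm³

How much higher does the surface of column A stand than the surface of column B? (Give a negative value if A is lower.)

For any compensation level in the mantle, the mantle terms cancel and isostasy reduces to e = (Σt_A − Σt_B) − (Σ(ρt)_A − Σ(ρt)_B) / ρ_m.
Σt_A = 36.55 km; Σt_B = 22.84 km; Σ(ρt)_A = 100.15497; Σ(ρt)_B = 65.51068 (in km·g/cm³).
e = (36.55 − 22.84) − (100.15497 − 65.51068) / 3.212 = 2.92 km.

2.92 km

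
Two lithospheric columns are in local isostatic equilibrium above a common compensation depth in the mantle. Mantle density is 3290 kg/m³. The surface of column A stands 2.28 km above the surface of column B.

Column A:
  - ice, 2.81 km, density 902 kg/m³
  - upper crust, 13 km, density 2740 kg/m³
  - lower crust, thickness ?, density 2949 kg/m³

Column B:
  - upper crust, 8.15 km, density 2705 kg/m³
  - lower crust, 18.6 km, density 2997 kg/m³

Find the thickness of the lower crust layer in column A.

11.3 km

Take the compensation level at the base of the deeper column (depth z_c below the surface of column A) and equate Σ ρ_i t_i down to z_c; mantle fills any gap and the z_c terms cancel.
Column A: 2.81×902 + 13×2740 + x×2949 + (z_c − 15.81 − x)×3290
Column B: 2.28×0 + 8.15×2705 + 18.6×2997 + (z_c − 2.28 − 26.75)×3290
The z_c×3290 term appears on both sides and cancels. Collect the known terms of each column as K = Σ(ρt)_known − 3290 × (depth of known layers): K_A = 38154.62 − 3290×15.81 = −13860.28; K_B = 77789.95 − 3290×(2.28 + 26.75) = −17718.75.
Balance: K_A − x×(3290 − 2949) = K_B, so x = (K_A − K_B)/(3290 − 2949) = 3858.47/341 = 11.3 km.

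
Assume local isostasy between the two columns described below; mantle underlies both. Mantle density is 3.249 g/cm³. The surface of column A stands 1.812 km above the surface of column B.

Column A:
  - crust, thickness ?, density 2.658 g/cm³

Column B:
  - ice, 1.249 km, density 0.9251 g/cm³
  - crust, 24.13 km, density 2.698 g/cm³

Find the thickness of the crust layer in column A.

Take the compensation level at the base of the deeper column (depth z_c below the surface of column A) and equate Σ ρ_i t_i down to z_c; mantle fills any gap and the z_c terms cancel.
Column A: x×2.658 + (z_c − 0 − x)×3.249
Column B: 1.812×0 + 1.249×0.9251 + 24.13×2.698 + (z_c − 1.812 − 25.379)×3.249
The z_c×3.249 term appears on both sides and cancels. Collect the known terms of each column as K = Σ(ρt)_known − 3.249 × (depth of known layers): K_A = 0 − 3.249×0 = 0; K_B = 66.2581899 − 3.249×(1.812 + 25.379) = −22.0853691.
Balance: K_A − x×(3.249 − 2.658) = K_B, so x = (K_A − K_B)/(3.249 − 2.658) = 22.0854/0.591 = 37.4 km.

37.4 km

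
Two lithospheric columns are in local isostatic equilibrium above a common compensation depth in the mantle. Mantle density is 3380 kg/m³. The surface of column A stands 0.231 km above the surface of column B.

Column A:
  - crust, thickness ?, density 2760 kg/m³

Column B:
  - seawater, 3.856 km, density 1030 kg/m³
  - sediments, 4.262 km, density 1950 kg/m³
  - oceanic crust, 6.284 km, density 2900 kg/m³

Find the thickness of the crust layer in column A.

30.6 km

Take the compensation level at the base of the deeper column (depth z_c below the surface of column A) and equate Σ ρ_i t_i down to z_c; mantle fills any gap and the z_c terms cancel.
Column A: x×2760 + (z_c − 0 − x)×3380
Column B: 0.231×0 + 3.856×1030 + 4.262×1950 + 6.284×2900 + (z_c − 0.231 − 14.402)×3380
The z_c×3380 term appears on both sides and cancels. Collect the known terms of each column as K = Σ(ρt)_known − 3380 × (depth of known layers): K_A = 0 − 3380×0 = 0; K_B = 30506.18 − 3380×(0.231 + 14.402) = −18953.36.
Balance: K_A − x×(3380 − 2760) = K_B, so x = (K_A − K_B)/(3380 − 2760) = 18953.4/620 = 30.6 km.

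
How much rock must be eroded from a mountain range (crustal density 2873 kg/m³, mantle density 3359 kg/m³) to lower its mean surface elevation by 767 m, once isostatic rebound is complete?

Net drop Δ = e − u = e − e ρ_c/ρ_m = e (ρ_m − ρ_c)/ρ_m.
e = Δ ρ_m/(ρ_m − ρ_c) = 767 m × 3359/486 = 5300 m.

5300 m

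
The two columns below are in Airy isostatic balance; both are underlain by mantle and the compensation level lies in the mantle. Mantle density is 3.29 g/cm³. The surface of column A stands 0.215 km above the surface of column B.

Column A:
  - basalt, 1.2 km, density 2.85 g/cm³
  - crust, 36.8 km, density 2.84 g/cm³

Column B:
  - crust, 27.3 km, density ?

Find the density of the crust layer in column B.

Take the compensation level at the base of the deeper column (depth z_c below the surface of column A) and equate Σ ρ_i t_i down to z_c; mantle fills any gap and the z_c terms cancel.
Column A: 1.2×2.85 + 36.8×2.84 + (z_c − 38)×3.29
Column B: 0.215×0 + 27.3×ρ + (z_c − 0.215 − 27.3)×3.29
The z_c×3.29 term appears on both sides and cancels. Collect the known terms of each column as K = Σ(ρt)_known − 3.29 × (depth of known layers): K_A = 107.932 − 3.29×38 = −17.088; K_B = 0 − 3.29×(0.215 + 27.3) = −90.52435.
Balance: K_A = K_B + 27.3×ρ, so ρ = (K_A − K_B)/27.3 = 73.4363/27.3 = 2.69 g/cm³.

2.69 g/cm³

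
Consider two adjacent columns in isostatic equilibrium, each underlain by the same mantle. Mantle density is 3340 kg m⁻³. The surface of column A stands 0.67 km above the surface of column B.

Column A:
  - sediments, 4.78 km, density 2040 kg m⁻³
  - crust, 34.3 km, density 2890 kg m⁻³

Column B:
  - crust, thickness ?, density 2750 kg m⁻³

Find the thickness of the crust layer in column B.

32.9 km

Take the compensation level at the base of the deeper column (depth z_c below the surface of column A) and equate Σ ρ_i t_i down to z_c; mantle fills any gap and the z_c terms cancel.
Column A: 4.78×2040 + 34.3×2890 + (z_c − 39.08)×3340
Column B: 0.67×0 + x×2750 + (z_c − 0.67 − 0 − x)×3340
The z_c×3340 term appears on both sides and cancels. Collect the known terms of each column as K = Σ(ρt)_known − 3340 × (depth of known layers): K_A = 108878.2 − 3340×39.08 = −21649; K_B = 0 − 3340×(0.67 + 0) = −2237.8.
Balance: K_A = K_B − x×(3340 − 2750), so x = (K_B − K_A)/(3340 − 2750) = 19411.2/590 = 32.9 km.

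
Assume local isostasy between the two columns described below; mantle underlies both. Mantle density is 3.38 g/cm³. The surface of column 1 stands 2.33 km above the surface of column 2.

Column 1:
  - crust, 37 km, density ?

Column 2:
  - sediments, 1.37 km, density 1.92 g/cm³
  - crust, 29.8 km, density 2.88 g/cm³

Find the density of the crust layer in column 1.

2.71 g/cm³

Take the compensation level at the base of the deeper column (depth z_c below the surface of column 1) and equate Σ ρ_i t_i down to z_c; mantle fills any gap and the z_c terms cancel.
Column 1: 37×ρ + (z_c − 37)×3.38
Column 2: 2.33×0 + 1.37×1.92 + 29.8×2.88 + (z_c − 2.33 − 31.17)×3.38
The z_c×3.38 term appears on both sides and cancels. Collect the known terms of each column as K = Σ(ρt)_known − 3.38 × (depth of known layers): K_1 = 0 − 3.38×37 = −125.06; K_2 = 88.4544 − 3.38×(2.33 + 31.17) = −24.7756.
Balance: K_1 + 37×ρ = K_2, so ρ = (K_2 − K_1)/37 = 100.284/37 = 2.71 g/cm³.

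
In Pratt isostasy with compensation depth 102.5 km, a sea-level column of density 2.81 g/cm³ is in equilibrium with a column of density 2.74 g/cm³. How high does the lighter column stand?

ρ_ref D = ρ (D + h) → h = D (ρ_ref − ρ)/ρ.
h = 102.5 km × (2.81 − 2.74)/2.74 = 2.62 km.

2.62 km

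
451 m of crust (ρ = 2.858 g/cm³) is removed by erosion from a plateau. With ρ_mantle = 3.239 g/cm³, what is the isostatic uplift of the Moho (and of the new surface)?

398 m

Unloading: uplift u = e ρ_c/ρ_m = 451 m × 2.858/3.239 = 398 m.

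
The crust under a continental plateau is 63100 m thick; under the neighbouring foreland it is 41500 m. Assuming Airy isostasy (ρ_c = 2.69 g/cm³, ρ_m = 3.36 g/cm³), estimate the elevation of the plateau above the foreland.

4310 m

Excess crust Δ = 63100 m − 41500 m = 21600 m, split between elevation h and root r with h + r = Δ.
Airy balance ρ_c h = (ρ_m − ρ_c) r gives r = h ρ_c/(ρ_m − ρ_c), so h (1 + ρ_c/(ρ_m − ρ_c)) = Δ, i.e. h = Δ (ρ_m − ρ_c)/ρ_m.
h = 21600 m × 0.67/3.36 = 4310 m.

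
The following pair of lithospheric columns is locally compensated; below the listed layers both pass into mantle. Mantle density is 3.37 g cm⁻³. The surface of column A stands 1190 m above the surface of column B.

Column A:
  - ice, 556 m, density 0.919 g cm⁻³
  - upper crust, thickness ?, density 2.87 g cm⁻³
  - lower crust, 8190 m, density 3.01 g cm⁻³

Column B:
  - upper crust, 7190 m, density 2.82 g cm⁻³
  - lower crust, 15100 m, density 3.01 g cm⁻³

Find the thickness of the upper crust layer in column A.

Take the compensation level at the base of the deeper column (depth z_c below the surface of column A) and equate Σ ρ_i t_i down to z_c; mantle fills any gap and the z_c terms cancel.
Column A: 556×0.919 + x×2.87 + 8190×3.01 + (z_c − 8746 − x)×3.37
Column B: 1190×0 + 7190×2.82 + 15100×3.01 + (z_c − 1190 − 22290)×3.37
The z_c×3.37 term appears on both sides and cancels. Collect the known terms of each column as K = Σ(ρt)_known − 3.37 × (depth of known layers): K_A = 25162.864 − 3.37×8746 = −4311.156; K_B = 65726.8 − 3.37×(1190 + 22290) = −13400.8.
Balance: K_A − x×(3.37 − 2.87) = K_B, so x = (K_A − K_B)/(3.37 − 2.87) = 9089.64/0.5 = 18200 m.

18200 m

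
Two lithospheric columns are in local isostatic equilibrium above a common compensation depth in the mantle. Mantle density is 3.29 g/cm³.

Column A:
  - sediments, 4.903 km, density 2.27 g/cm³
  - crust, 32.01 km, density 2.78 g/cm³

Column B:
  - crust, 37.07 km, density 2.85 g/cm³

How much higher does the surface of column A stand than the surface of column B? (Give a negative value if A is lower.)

For any compensation level in the mantle, the mantle terms cancel and isostasy reduces to e = (Σt_A − Σt_B) − (Σ(ρt)_A − Σ(ρt)_B) / ρ_m.
Σt_A = 36.913 km; Σt_B = 37.07 km; Σ(ρt)_A = 100.11761; Σ(ρt)_B = 105.6495 (in km·g/cm³).
e = (36.913 − 37.07) − (100.11761 − 105.6495) / 3.29 = 1.52 km.

1.52 km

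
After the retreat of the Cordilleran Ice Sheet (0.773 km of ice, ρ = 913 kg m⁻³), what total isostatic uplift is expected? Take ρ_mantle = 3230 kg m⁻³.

Removing the load lets mantle flow back in; uplift u satisfies ρ_ice t = ρ_m u.
u = t ρ_ice/ρ_m = 0.773 km × 913/3230 = 0.218 km.

0.218 km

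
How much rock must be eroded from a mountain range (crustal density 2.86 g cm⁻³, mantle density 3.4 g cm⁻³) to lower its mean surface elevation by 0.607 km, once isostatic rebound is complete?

3.82 km

Net drop Δ = e − u = e − e ρ_c/ρ_m = e (ρ_m − ρ_c)/ρ_m.
e = Δ ρ_m/(ρ_m − ρ_c) = 0.607 km × 3.4/0.54 = 3.82 km.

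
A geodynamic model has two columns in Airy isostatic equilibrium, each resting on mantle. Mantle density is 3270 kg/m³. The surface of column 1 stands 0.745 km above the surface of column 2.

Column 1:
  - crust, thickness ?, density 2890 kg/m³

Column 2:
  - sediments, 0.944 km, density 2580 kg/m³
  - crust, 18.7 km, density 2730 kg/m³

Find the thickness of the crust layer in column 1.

Take the compensation level at the base of the deeper column (depth z_c below the surface of column 1) and equate Σ ρ_i t_i down to z_c; mantle fills any gap and the z_c terms cancel.
Column 1: x×2890 + (z_c − 0 − x)×3270
Column 2: 0.745×0 + 0.944×2580 + 18.7×2730 + (z_c − 0.745 − 19.644)×3270
The z_c×3270 term appears on both sides and cancels. Collect the known terms of each column as K = Σ(ρt)_known − 3270 × (depth of known layers): K_1 = 0 − 3270×0 = 0; K_2 = 53486.52 − 3270×(0.745 + 19.644) = −13185.51.
Balance: K_1 − x×(3270 − 2890) = K_2, so x = (K_1 − K_2)/(3270 − 2890) = 13185.5/380 = 34.7 km.

34.7 km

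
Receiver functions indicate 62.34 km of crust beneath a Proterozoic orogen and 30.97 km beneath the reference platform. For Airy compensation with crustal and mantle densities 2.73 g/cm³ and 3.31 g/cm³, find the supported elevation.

5.5 km

Excess crust Δ = 62.34 km − 30.97 km = 31.37 km, split between elevation h and root r with h + r = Δ.
Airy balance ρ_c h = (ρ_m − ρ_c) r gives r = h ρ_c/(ρ_m − ρ_c), so h (1 + ρ_c/(ρ_m − ρ_c)) = Δ, i.e. h = Δ (ρ_m − ρ_c)/ρ_m.
h = 31.37 km × 0.58/3.31 = 5.5 km.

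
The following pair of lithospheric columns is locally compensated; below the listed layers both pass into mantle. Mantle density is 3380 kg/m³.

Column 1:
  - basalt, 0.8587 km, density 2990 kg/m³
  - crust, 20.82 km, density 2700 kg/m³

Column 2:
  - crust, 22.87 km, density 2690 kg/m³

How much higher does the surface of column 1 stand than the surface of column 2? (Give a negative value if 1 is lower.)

−0.381 km

For any compensation level in the mantle, the mantle terms cancel and isostasy reduces to e = (Σt_1 − Σt_2) − (Σ(ρt)_1 − Σ(ρt)_2) / ρ_m.
Σt_1 = 21.6787 km; Σt_2 = 22.87 km; Σ(ρt)_1 = 58781.513; Σ(ρt)_2 = 61520.3 (in km·kg/m³).
e = (21.6787 − 22.87) − (58781.513 − 61520.3) / 3380 = −0.381 km.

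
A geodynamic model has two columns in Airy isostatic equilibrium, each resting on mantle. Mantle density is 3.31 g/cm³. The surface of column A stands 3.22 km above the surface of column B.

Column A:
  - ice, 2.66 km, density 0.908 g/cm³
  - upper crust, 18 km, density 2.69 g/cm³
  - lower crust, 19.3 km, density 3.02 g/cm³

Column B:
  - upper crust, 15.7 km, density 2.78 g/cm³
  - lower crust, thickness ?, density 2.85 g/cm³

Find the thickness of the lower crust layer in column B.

9.06 km

Take the compensation level at the base of the deeper column (depth z_c below the surface of column A) and equate Σ ρ_i t_i down to z_c; mantle fills any gap and the z_c terms cancel.
Column A: 2.66×0.908 + 18×2.69 + 19.3×3.02 + (z_c − 39.96)×3.31
Column B: 3.22×0 + 15.7×2.78 + x×2.85 + (z_c − 3.22 − 15.7 − x)×3.31
The z_c×3.31 term appears on both sides and cancels. Collect the known terms of each column as K = Σ(ρt)_known − 3.31 × (depth of known layers): K_A = 109.12128 − 3.31×39.96 = −23.14632; K_B = 43.646 − 3.31×(3.22 + 15.7) = −18.9792.
Balance: K_A = K_B − x×(3.31 − 2.85), so x = (K_B − K_A)/(3.31 − 2.85) = 4.16712/0.46 = 9.06 km.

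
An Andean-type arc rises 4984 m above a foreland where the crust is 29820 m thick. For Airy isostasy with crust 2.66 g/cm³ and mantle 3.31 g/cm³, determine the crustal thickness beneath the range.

Root depth r = h ρ_c / (ρ_m − ρ_c) = 4984 m × 2.66 / 0.65 = 20400 m.
Total thickness = T + h + r = 29820 m + 4984 m + 20400 m = 55200 m.

55200 m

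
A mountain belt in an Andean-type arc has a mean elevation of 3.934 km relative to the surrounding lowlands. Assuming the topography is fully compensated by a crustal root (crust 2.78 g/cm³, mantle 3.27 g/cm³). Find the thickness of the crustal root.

22.3 km

Balancing pressure at the compensation depth: the weight of the topography is balanced by the buoyancy of the root, ρ_c h = (ρ_m − ρ_c) r.
r = h · ρ_c / (ρ_m − ρ_c) = 3.934 km × 2.78 / (3.27 − 2.78) = 22.3 km.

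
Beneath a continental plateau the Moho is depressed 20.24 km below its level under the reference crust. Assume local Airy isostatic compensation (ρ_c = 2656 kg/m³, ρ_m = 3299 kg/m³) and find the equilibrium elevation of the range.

By Archimedes' principle applied to the lithosphere: ρ_c h = (ρ_m − ρ_c) r.
h = r (ρ_m − ρ_c) / ρ_c = 20.24 km × (3299 − 2656) / 2656 = 4.9 km.

4.9 km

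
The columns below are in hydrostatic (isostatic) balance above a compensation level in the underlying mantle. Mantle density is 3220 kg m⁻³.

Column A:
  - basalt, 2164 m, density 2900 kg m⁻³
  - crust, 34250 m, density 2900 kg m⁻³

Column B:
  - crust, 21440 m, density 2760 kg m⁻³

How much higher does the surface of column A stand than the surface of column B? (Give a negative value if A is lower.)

For any compensation level in the mantle, the mantle terms cancel and isostasy reduces to e = (Σt_A − Σt_B) − (Σ(ρt)_A − Σ(ρt)_B) / ρ_m.
Σt_A = 36414 m; Σt_B = 21440 m; Σ(ρt)_A = 105600600; Σ(ρt)_B = 59174400 (in m·kg m⁻³).
e = (36414 − 21440) − (105600600 − 59174400) / 3220 = 556 m.

556 m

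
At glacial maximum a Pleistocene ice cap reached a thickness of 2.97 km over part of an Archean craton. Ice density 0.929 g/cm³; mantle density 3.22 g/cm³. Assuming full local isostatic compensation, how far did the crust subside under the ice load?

0.857 km

Equating mass per unit area of the two columns: the ice load ρ_ice t is balanced by mantle displaced below, ρ_m s.
s = t ρ_ice / ρ_m = 2.97 km × 0.929/3.22 = 0.857 km.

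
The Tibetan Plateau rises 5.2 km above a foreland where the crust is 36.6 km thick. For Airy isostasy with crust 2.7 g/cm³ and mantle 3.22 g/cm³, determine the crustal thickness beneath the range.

Root depth r = h ρ_c / (ρ_m − ρ_c) = 5.2 km × 2.7 / 0.52 = 27 km.
Total thickness = T + h + r = 36.6 km + 5.2 km + 27 km = 68.8 km.

68.8 km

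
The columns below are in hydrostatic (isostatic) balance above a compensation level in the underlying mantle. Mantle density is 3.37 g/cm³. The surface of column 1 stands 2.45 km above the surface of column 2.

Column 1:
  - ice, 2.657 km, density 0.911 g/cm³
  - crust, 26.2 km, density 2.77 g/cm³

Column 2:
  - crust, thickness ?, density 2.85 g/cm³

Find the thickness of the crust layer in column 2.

Take the compensation level at the base of the deeper column (depth z_c below the surface of column 1) and equate Σ ρ_i t_i down to z_c; mantle fills any gap and the z_c terms cancel.
Column 1: 2.657×0.911 + 26.2×2.77 + (z_c − 28.857)×3.37
Column 2: 2.45×0 + x×2.85 + (z_c − 2.45 − 0 − x)×3.37
The z_c×3.37 term appears on both sides and cancels. Collect the known terms of each column as K = Σ(ρt)_known − 3.37 × (depth of known layers): K_1 = 74.994527 − 3.37×28.857 = −22.253563; K_2 = 0 − 3.37×(2.45 + 0) = −8.2565.
Balance: K_1 = K_2 − x×(3.37 − 2.85), so x = (K_2 − K_1)/(3.37 − 2.85) = 13.9971/0.52 = 26.9 km.

26.9 km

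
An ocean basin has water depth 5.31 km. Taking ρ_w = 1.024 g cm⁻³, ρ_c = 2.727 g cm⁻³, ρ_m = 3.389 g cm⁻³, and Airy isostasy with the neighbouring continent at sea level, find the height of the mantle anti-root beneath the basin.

By Archimedes' principle applied to the lithosphere: replacing crust with seawater at the top is compensated by replacing crust with mantle at the base: d (ρ_c − ρ_w) = a (ρ_m − ρ_c).
a = d (ρ_c − ρ_w)/(ρ_m − ρ_c) = 5.31 km × 1.703/0.662 = 13.7 km.

13.7 km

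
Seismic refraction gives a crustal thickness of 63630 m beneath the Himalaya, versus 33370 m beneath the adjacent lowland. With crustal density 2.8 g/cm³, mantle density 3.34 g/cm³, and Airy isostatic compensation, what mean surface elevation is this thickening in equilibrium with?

4890 m

Excess crust Δ = 63630 m − 33370 m = 30260 m, split between elevation h and root r with h + r = Δ.
Airy balance ρ_c h = (ρ_m − ρ_c) r gives r = h ρ_c/(ρ_m − ρ_c), so h (1 + ρ_c/(ρ_m − ρ_c)) = Δ, i.e. h = Δ (ρ_m − ρ_c)/ρ_m.
h = 30260 m × 0.54/3.34 = 4890 m.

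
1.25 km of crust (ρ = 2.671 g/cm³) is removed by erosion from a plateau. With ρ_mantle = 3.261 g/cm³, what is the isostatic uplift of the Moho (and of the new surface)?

Unloading: uplift u = e ρ_c/ρ_m = 1.25 km × 2.671/3.261 = 1.02 km.

1.02 km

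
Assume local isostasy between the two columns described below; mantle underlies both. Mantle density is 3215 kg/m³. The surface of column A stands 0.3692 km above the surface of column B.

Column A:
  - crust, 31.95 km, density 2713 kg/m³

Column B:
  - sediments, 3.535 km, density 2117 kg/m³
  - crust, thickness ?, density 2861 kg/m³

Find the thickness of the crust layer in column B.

31 km

Take the compensation level at the base of the deeper column (depth z_c below the surface of column A) and equate Σ ρ_i t_i down to z_c; mantle fills any gap and the z_c terms cancel.
Column A: 31.95×2713 + (z_c − 31.95)×3215
Column B: 0.3692×0 + 3.535×2117 + x×2861 + (z_c − 0.3692 − 3.535 − x)×3215
The z_c×3215 term appears on both sides and cancels. Collect the known terms of each column as K = Σ(ρt)_known − 3215 × (depth of known layers): K_A = 86680.35 − 3215×31.95 = −16038.9; K_B = 7483.595 − 3215×(0.3692 + 3.535) = −5068.408.
Balance: K_A = K_B − x×(3215 − 2861), so x = (K_B − K_A)/(3215 − 2861) = 10970.5/354 = 31 km.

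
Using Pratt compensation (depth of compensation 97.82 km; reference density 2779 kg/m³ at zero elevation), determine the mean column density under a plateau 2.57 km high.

Pratt balance: ρ_ref D = ρ (D + h).
ρ = ρ_ref D/(D + h) = 2779 × 97.82 km/(97.82 km + 2.57 km) = 2710 kg/m³.

2710 kg/m³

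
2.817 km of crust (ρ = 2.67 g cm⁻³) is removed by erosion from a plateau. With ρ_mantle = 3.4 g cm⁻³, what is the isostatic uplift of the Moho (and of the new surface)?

2.21 km

Unloading: uplift u = e ρ_c/ρ_m = 2.817 km × 2.67/3.4 = 2.21 km.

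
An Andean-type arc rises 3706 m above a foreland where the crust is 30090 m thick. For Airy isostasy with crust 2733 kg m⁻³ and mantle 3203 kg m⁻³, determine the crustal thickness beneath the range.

Root depth r = h ρ_c / (ρ_m − ρ_c) = 3706 m × 2733 / 470 = 21550 m.
Total thickness = T + h + r = 30090 m + 3706 m + 21550 m = 55300 m.

55300 m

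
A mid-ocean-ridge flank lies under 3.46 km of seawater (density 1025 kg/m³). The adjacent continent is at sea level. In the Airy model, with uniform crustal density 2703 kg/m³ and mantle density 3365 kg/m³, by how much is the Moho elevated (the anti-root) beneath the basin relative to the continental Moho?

Balancing pressure at the compensation depth: replacing crust with seawater at the top is compensated by replacing crust with mantle at the base: d (ρ_c − ρ_w) = a (ρ_m − ρ_c).
a = d (ρ_c − ρ_w)/(ρ_m − ρ_c) = 3.46 km × 1678/662 = 8.77 km.

8.77 km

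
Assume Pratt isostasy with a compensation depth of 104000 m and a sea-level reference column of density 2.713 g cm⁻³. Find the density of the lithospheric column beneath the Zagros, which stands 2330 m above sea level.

2.65 g cm⁻³

Pratt balance: ρ_ref D = ρ (D + h).
ρ = ρ_ref D/(D + h) = 2.713 × 104000 m/(104000 m + 2330 m) = 2.65 g cm⁻³.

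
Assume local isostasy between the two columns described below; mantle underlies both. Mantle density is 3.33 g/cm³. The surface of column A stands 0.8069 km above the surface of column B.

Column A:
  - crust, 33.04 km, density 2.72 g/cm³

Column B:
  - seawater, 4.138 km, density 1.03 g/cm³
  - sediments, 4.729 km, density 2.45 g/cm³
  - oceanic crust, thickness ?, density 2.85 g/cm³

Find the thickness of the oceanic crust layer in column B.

Take the compensation level at the base of the deeper column (depth z_c below the surface of column A) and equate Σ ρ_i t_i down to z_c; mantle fills any gap and the z_c terms cancel.
Column A: 33.04×2.72 + (z_c − 33.04)×3.33
Column B: 0.8069×0 + 4.138×1.03 + 4.729×2.45 + x×2.85 + (z_c − 0.8069 − 8.867 − x)×3.33
The z_c×3.33 term appears on both sides and cancels. Collect the known terms of each column as K = Σ(ρt)_known − 3.33 × (depth of known layers): K_A = 89.8688 − 3.33×33.04 = −20.1544; K_B = 15.84819 − 3.33×(0.8069 + 8.867) = −16.365897.
Balance: K_A = K_B − x×(3.33 − 2.85), so x = (K_B − K_A)/(3.33 − 2.85) = 3.7885/0.48 = 7.89 km.

7.89 km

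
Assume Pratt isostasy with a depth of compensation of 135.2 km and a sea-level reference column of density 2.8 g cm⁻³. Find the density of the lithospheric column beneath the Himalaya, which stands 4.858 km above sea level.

2.7 g cm⁻³

Pratt balance: ρ_ref D = ρ (D + h).
ρ = ρ_ref D/(D + h) = 2.8 × 135.2 km/(135.2 km + 4.858 km) = 2.7 g cm⁻³.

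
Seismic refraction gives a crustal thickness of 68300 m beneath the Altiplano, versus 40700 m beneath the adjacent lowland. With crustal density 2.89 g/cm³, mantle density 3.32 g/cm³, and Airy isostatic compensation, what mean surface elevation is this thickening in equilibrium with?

3570 m

Excess crust Δ = 68300 m − 40700 m = 27600 m, split between elevation h and root r with h + r = Δ.
Airy balance ρ_c h = (ρ_m − ρ_c) r gives r = h ρ_c/(ρ_m − ρ_c), so h (1 + ρ_c/(ρ_m − ρ_c)) = Δ, i.e. h = Δ (ρ_m − ρ_c)/ρ_m.
h = 27600 m × 0.43/3.32 = 3570 m.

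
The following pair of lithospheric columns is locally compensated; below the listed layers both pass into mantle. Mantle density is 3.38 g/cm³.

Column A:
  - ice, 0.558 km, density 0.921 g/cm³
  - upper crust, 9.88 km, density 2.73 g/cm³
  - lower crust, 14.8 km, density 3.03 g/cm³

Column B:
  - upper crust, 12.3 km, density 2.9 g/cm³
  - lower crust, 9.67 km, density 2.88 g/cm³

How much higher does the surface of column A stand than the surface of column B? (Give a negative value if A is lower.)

For any compensation level in the mantle, the mantle terms cancel and isostasy reduces to e = (Σt_A − Σt_B) − (Σ(ρt)_A − Σ(ρt)_B) / ρ_m.
Σt_A = 25.238 km; Σt_B = 21.97 km; Σ(ρt)_A = 72.330318; Σ(ρt)_B = 63.5196 (in km·g/cm³).
e = (25.238 − 21.97) − (72.330318 − 63.5196) / 3.38 = 0.661 km.

0.661 km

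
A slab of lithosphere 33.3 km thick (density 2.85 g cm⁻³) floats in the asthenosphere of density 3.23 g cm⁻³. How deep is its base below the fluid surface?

29.4 km

Draft d = t ρ_obj/ρ_fluid = 33.3 km × 2.85/3.23 = 29.4 km.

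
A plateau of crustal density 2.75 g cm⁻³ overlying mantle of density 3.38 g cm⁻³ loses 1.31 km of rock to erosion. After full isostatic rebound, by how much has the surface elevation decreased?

0.244 km

Rebound u = e ρ_c/ρ_m = 1.31 km × 2.75/3.38 = 1.066 km.
Net surface drop = e − u = 1.31 km − 1.066 km = e (ρ_m − ρ_c)/ρ_m = 0.244 km.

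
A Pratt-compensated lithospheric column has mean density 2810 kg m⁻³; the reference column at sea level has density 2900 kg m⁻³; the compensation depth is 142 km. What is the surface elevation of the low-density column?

ρ_ref D = ρ (D + h) → h = D (ρ_ref − ρ)/ρ.
h = 142 km × (2900 − 2810)/2810 = 4.55 km.

4.55 km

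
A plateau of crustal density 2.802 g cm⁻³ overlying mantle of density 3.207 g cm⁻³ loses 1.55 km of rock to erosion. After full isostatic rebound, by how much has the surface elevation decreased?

0.196 km

Rebound u = e ρ_c/ρ_m = 1.55 km × 2.802/3.207 = 1.354 km.
Net surface drop = e − u = 1.55 km − 1.354 km = e (ρ_m − ρ_c)/ρ_m = 0.196 km.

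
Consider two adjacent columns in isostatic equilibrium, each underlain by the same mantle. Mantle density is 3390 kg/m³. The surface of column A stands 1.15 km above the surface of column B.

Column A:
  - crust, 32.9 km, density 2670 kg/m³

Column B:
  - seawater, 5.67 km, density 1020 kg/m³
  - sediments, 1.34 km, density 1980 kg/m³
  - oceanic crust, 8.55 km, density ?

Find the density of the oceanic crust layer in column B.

Take the compensation level at the base of the deeper column (depth z_c below the surface of column A) and equate Σ ρ_i t_i down to z_c; mantle fills any gap and the z_c terms cancel.
Column A: 32.9×2670 + (z_c − 32.9)×3390
Column B: 1.15×0 + 5.67×1020 + 1.34×1980 + 8.55×ρ + (z_c − 1.15 − 15.56)×3390
The z_c×3390 term appears on both sides and cancels. Collect the known terms of each column as K = Σ(ρt)_known − 3390 × (depth of known layers): K_A = 87843 − 3390×32.9 = −23688; K_B = 8436.6 − 3390×(1.15 + 15.56) = −48210.3.
Balance: K_A = K_B + 8.55×ρ, so ρ = (K_A − K_B)/8.55 = 24522.3/8.55 = 2870 kg/m³.

2870 kg/m³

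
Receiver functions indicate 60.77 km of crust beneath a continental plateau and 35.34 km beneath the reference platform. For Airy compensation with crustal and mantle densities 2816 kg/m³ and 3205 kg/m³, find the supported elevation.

3.09 km

Excess crust Δ = 60.77 km − 35.34 km = 25.43 km, split between elevation h and root r with h + r = Δ.
Airy balance ρ_c h = (ρ_m − ρ_c) r gives r = h ρ_c/(ρ_m − ρ_c), so h (1 + ρ_c/(ρ_m − ρ_c)) = Δ, i.e. h = Δ (ρ_m − ρ_c)/ρ_m.
h = 25.43 km × 389/3205 = 3.09 km.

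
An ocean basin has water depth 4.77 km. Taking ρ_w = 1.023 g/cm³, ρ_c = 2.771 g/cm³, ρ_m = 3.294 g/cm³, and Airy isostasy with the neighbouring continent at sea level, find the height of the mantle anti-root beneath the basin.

15.9 km

Isostatic balance requires: replacing crust with seawater at the top is compensated by replacing crust with mantle at the base: d (ρ_c − ρ_w) = a (ρ_m − ρ_c).
a = d (ρ_c − ρ_w)/(ρ_m − ρ_c) = 4.77 km × 1.748/0.523 = 15.9 km.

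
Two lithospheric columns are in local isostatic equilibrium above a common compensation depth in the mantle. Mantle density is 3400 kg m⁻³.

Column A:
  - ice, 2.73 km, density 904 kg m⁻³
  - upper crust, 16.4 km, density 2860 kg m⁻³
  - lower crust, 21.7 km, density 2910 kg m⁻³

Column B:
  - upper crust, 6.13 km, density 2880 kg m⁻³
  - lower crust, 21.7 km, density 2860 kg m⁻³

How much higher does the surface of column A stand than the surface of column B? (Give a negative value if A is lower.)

3.35 km

For any compensation level in the mantle, the mantle terms cancel and isostasy reduces to e = (Σt_A − Σt_B) − (Σ(ρt)_A − Σ(ρt)_B) / ρ_m.
Σt_A = 40.83 km; Σt_B = 27.83 km; Σ(ρt)_A = 112518.92; Σ(ρt)_B = 79716.4 (in km·kg m⁻³).
e = (40.83 − 27.83) − (112518.92 − 79716.4) / 3400 = 3.35 km.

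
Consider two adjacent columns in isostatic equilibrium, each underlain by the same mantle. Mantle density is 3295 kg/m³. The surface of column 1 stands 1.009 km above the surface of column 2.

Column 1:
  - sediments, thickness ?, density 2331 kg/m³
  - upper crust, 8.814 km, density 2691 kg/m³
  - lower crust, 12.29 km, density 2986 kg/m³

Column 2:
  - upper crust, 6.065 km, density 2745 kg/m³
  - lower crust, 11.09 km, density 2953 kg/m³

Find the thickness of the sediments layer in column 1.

Take the compensation level at the base of the deeper column (depth z_c below the surface of column 1) and equate Σ ρ_i t_i down to z_c; mantle fills any gap and the z_c terms cancel.
Column 1: x×2331 + 8.814×2691 + 12.29×2986 + (z_c − 21.104 − x)×3295
Column 2: 1.009×0 + 6.065×2745 + 11.09×2953 + (z_c − 1.009 − 17.155)×3295
The z_c×3295 term appears on both sides and cancels. Collect the known terms of each column as K = Σ(ρt)_known − 3295 × (depth of known layers): K_1 = 60416.414 − 3295×21.104 = −9121.266; K_2 = 49397.195 − 3295×(1.009 + 17.155) = −10453.185.
Balance: K_1 − x×(3295 − 2331) = K_2, so x = (K_1 − K_2)/(3295 − 2331) = 1331.92/964 = 1.38 km.

1.38 km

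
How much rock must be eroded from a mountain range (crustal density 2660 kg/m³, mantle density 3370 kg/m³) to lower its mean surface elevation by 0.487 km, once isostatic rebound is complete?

Net drop Δ = e − u = e − e ρ_c/ρ_m = e (ρ_m − ρ_c)/ρ_m.
e = Δ ρ_m/(ρ_m − ρ_c) = 0.487 km × 3370/710 = 2.31 km.

2.31 km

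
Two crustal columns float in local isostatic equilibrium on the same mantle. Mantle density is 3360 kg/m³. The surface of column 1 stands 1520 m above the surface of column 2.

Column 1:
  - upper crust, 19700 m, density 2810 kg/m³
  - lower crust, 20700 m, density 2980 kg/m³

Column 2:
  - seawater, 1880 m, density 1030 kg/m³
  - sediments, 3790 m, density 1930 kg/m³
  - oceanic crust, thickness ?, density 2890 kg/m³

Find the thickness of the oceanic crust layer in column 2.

8070 m

Take the compensation level at the base of the deeper column (depth z_c below the surface of column 1) and equate Σ ρ_i t_i down to z_c; mantle fills any gap and the z_c terms cancel.
Column 1: 19700×2810 + 20700×2980 + (z_c − 40400)×3360
Column 2: 1520×0 + 1880×1030 + 3790×1930 + x×2890 + (z_c − 1520 − 5670 − x)×3360
The z_c×3360 term appears on both sides and cancels. Collect the known terms of each column as K = Σ(ρt)_known − 3360 × (depth of known layers): K_1 = 117043000 − 3360×40400 = −18701000; K_2 = 9251100 − 3360×(1520 + 5670) = −14907300.
Balance: K_1 = K_2 − x×(3360 − 2890), so x = (K_2 − K_1)/(3360 − 2890) = 3793700/470 = 8070 m.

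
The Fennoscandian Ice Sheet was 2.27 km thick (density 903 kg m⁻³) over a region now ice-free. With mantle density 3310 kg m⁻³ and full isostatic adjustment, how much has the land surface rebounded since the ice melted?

Removing the load lets mantle flow back in; uplift u satisfies ρ_ice t = ρ_m u.
u = t ρ_ice/ρ_m = 2.27 km × 903/3310 = 0.619 km.

0.619 km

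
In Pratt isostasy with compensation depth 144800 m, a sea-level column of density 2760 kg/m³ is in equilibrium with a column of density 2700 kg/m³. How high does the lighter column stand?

ρ_ref D = ρ (D + h) → h = D (ρ_ref − ρ)/ρ.
h = 144800 m × (2760 − 2700)/2700 = 3220 m.

3220 m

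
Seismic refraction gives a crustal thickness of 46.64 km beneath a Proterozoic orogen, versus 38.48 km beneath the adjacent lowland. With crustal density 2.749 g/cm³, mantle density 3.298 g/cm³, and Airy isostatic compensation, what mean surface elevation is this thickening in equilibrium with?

Excess crust Δ = 46.64 km − 38.48 km = 8.16 km, split between elevation h and root r with h + r = Δ.
Airy balance ρ_c h = (ρ_m − ρ_c) r gives r = h ρ_c/(ρ_m − ρ_c), so h (1 + ρ_c/(ρ_m − ρ_c)) = Δ, i.e. h = Δ (ρ_m − ρ_c)/ρ_m.
h = 8.16 km × 0.549/3.298 = 1.36 km.

1.36 km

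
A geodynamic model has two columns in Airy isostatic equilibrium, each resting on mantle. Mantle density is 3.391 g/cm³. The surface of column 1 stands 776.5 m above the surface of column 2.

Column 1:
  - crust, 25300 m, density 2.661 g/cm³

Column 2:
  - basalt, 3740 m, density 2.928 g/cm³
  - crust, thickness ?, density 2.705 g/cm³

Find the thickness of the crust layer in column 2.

20600 m

Take the compensation level at the base of the deeper column (depth z_c below the surface of column 1) and equate Σ ρ_i t_i down to z_c; mantle fills any gap and the z_c terms cancel.
Column 1: 25300×2.661 + (z_c − 25300)×3.391
Column 2: 776.5×0 + 3740×2.928 + x×2.705 + (z_c − 776.5 − 3740 − x)×3.391
The z_c×3.391 term appears on both sides and cancels. Collect the known terms of each column as K = Σ(ρt)_known − 3.391 × (depth of known layers): K_1 = 67323.3 − 3.391×25300 = −18469; K_2 = 10950.72 − 3.391×(776.5 + 3740) = −4364.7315.
Balance: K_1 = K_2 − x×(3.391 − 2.705), so x = (K_2 − K_1)/(3.391 − 2.705) = 14104.3/0.686 = 20600 m.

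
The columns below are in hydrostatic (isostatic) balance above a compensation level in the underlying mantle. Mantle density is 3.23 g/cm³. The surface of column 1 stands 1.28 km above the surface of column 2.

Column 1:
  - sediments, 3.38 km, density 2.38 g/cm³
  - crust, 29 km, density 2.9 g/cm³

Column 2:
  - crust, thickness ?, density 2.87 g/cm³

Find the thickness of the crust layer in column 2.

23.1 km

Take the compensation level at the base of the deeper column (depth z_c below the surface of column 1) and equate Σ ρ_i t_i down to z_c; mantle fills any gap and the z_c terms cancel.
Column 1: 3.38×2.38 + 29×2.9 + (z_c − 32.38)×3.23
Column 2: 1.28×0 + x×2.87 + (z_c − 1.28 − 0 − x)×3.23
The z_c×3.23 term appears on both sides and cancels. Collect the known terms of each column as K = Σ(ρt)_known − 3.23 × (depth of known layers): K_1 = 92.1444 − 3.23×32.38 = −12.443; K_2 = 0 − 3.23×(1.28 + 0) = −4.1344.
Balance: K_1 = K_2 − x×(3.23 − 2.87), so x = (K_2 − K_1)/(3.23 − 2.87) = 8.3086/0.36 = 23.1 km.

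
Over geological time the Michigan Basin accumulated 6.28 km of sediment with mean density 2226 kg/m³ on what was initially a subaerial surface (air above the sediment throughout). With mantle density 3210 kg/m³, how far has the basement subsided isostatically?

Subaerial load: s = t ρ_sed / ρ_m = 6.28 km × 2226/3210 = 4.35 km.

4.35 km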